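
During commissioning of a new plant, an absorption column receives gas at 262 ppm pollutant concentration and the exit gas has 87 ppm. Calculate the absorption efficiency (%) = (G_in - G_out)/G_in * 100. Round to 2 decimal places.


Efficiency = (G_in - G_out) / G_in * 100%
Efficiency = (262 - 87) / 262 * 100
Efficiency = 175 / 262 * 100
Efficiency = 66.79%


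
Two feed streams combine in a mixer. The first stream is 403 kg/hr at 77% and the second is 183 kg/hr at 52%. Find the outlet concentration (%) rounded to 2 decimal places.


Mass balance on solute: F1*x1 + F2*x2 = F3*x3
F3 = F1 + F2 = 403 + 183 = 586 kg/hr
x3 = (F1*x1 + F2*x2)/F3
x3 = (403*0.77 + 183*0.52) / 586
x3 = 69.19%


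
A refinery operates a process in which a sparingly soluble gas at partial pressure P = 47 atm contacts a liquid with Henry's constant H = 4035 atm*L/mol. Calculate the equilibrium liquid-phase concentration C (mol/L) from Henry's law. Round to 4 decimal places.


C = P / H
C = 47 / 4035
C = 0.0116 mol/L


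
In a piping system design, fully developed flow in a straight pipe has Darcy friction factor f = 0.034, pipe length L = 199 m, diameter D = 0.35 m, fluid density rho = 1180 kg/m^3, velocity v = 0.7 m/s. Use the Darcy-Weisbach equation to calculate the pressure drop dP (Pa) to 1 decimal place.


dP = f * (L/D) * (rho*v^2/2)
dP = 0.034 * (199/0.35) * (1180*0.7^2/2)
L/D = 568.57142857
rho*v^2/2 = 1180*0.49/2 = 289.1
dP = 0.034 * 568.57142857 * 289.1
dP = 5588.7 Pa


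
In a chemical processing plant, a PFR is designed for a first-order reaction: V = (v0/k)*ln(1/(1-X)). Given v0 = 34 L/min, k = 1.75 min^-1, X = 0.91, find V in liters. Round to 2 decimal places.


V = (v0/k) * ln(1/(1-X))
V = (34/1.75) * ln(1/(1-0.91))
V = 19.428571 * ln(11.111111)
V = 19.428571 * 2.407946
V = 46.78 L


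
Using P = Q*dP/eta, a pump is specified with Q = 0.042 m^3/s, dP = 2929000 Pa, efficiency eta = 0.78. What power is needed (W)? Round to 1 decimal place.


P = Q * dP / eta
P = 0.042 * 2929000 / 0.78
P = 123018.0 / 0.78
P = 157715.4 W


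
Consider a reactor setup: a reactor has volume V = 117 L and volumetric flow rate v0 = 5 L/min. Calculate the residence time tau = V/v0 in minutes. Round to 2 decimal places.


tau = V / v0
tau = 117 / 5
tau = 23.40 min


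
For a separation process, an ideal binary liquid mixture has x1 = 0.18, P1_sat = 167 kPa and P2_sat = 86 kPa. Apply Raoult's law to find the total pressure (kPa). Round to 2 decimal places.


P = x1*P1_sat + x2*P2_sat
x2 = 1 - x1 = 1 - 0.18 = 0.82
P = 0.18*167 + 0.82*86
P = 30.06 + 70.52
P = 100.58 kPa


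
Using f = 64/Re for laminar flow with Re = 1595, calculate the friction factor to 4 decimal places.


f = 64 / Re
f = 64 / 1595
f = 0.0401


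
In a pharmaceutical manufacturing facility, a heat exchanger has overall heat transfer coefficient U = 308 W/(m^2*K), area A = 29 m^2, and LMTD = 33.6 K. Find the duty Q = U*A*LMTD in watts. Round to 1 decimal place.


Q = U * A * LMTD
Q = 308 * 29 * 33.6
Q = 300115.2 W


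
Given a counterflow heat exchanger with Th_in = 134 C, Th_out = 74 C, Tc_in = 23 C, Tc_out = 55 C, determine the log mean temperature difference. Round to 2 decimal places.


dT1 = Th_in - Tc_out = 134 - 55 = 79
dT2 = Th_out - Tc_in = 74 - 23 = 51
LMTD = (dT1 - dT2) / ln(dT1/dT2)
LMTD = (79 - 51) / ln(79/51)
LMTD = 63.98 K


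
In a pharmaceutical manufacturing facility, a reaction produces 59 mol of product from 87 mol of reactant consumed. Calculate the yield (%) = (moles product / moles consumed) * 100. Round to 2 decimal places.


Yield = (moles product / moles consumed) * 100%
Yield = (59 / 87) * 100
Yield = 0.6782 * 100
Yield = 67.82%


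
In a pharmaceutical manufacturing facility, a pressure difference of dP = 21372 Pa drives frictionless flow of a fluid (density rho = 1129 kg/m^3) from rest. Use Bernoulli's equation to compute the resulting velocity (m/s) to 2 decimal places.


v = sqrt(2*dP/rho)
v = sqrt(2*21372/1129)
v = sqrt(37.860053)
v = 6.15 m/s


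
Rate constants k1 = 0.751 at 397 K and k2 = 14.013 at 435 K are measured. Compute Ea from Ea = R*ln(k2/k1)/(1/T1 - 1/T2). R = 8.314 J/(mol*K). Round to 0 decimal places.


Ea = R * ln(k2/k1) / (1/T1 - 1/T2)
ln(k2/k1) = ln(14.013/0.751) = 2.9263351
1/T1 - 1/T2 = 1/397 - 1/435 = 0.000220041113
Ea = 8.314 * 2.9263351 / 0.000220041113
Ea = 110568 J/mol


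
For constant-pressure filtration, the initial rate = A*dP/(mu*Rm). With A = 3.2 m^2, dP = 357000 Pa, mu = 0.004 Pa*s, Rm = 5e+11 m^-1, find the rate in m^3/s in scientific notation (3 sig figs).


rate = A * dP / (mu * Rm)
rate = 3.2 * 357000 / (0.004 * 5e+11)
rate = 1142400.0 / 2.000e+09
rate = 5.71e-04 m^3/s


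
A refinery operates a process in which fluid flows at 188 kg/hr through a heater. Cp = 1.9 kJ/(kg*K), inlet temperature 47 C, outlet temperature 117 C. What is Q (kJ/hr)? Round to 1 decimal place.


Q = m_dot * Cp * (T2 - T1)
Q = 188 * 1.9 * (117 - 47)
Q = 188 * 1.9 * 70
Q = 25004.0 kJ/hr


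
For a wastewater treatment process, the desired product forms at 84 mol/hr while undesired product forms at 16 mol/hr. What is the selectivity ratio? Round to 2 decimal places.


S = desired product rate / undesired product rate
S = 84 / 16
S = 5.25


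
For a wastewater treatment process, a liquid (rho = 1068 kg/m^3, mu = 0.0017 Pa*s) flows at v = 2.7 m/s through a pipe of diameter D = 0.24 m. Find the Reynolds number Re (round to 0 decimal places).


Re = rho * v * D / mu
Re = 1068 * 2.7 * 0.24 / 0.0017
Re = 692.064 / 0.0017
Re = 407096


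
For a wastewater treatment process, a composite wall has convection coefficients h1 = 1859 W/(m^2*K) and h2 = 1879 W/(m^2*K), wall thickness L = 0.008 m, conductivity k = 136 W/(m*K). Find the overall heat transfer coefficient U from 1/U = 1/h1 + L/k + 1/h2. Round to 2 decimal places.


1/U = 1/h1 + L/k + 1/h2
1/U = 1/1859 + 0.008/136 + 1/1879
1/U = 0.0005379236 + 5.88235e-05 + 0.000532198
1/U = 0.0011289451
U = 885.78 W/(m^2*K)


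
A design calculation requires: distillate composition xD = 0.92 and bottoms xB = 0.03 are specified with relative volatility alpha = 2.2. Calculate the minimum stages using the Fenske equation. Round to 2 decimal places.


N_min = ln((xD*(1-xB))/(xB*(1-xD))) / ln(alpha)
Numerator inside ln: 0.8924 / 0.0024 = 371.833333
ln(371.833333) = 5.918446
ln(alpha) = ln(2.2) = 0.788457
N_min = 5.918446 / 0.788457 = 7.51


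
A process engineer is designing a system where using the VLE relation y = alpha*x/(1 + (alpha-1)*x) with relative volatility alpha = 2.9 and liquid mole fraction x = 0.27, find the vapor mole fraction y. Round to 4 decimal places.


y = alpha*x / (1 + (alpha-1)*x)
y = 2.9*0.27 / (1 + (2.9-1)*0.27)
y = 0.783 / (1 + 0.513)
y = 0.783 / 1.513
y = 0.5175


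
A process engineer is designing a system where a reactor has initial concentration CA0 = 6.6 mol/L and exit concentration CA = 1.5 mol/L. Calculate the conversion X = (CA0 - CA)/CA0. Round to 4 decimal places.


X = (CA0 - CA) / CA0
X = (6.6 - 1.5) / 6.6
X = 5.1 / 6.6
X = 0.7727


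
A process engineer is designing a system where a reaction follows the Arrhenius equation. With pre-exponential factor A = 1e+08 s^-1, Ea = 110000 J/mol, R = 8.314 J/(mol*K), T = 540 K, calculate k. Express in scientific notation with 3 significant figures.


k = A * exp(-Ea/(R*T))
k = 1e+08 * exp(-110000 / (8.314 * 540))
k = 1e+08 * exp(-24.501287)
k = 2.29e-03


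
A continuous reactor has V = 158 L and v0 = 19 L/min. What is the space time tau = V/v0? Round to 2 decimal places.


tau = V / v0
tau = 158 / 19
tau = 8.32 min


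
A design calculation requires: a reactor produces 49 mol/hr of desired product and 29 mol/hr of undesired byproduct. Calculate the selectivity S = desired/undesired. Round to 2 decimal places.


S = desired product rate / undesired product rate
S = 49 / 29
S = 1.69


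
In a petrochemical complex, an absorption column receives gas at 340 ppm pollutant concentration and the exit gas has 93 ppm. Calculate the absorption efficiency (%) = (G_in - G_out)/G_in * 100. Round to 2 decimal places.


Efficiency = (G_in - G_out) / G_in * 100%
Efficiency = (340 - 93) / 340 * 100
Efficiency = 247 / 340 * 100
Efficiency = 72.65%


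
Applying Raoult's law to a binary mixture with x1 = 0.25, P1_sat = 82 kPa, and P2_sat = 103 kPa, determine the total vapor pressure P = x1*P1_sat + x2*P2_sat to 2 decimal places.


P = x1*P1_sat + x2*P2_sat
x2 = 1 - x1 = 1 - 0.25 = 0.75
P = 0.25*82 + 0.75*103
P = 20.5 + 77.25
P = 97.75 kPa


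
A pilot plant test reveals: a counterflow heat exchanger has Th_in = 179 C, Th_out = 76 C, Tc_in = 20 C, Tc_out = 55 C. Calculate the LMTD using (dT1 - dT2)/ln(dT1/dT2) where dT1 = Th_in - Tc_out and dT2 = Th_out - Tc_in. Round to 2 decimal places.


dT1 = Th_in - Tc_out = 179 - 55 = 124
dT2 = Th_out - Tc_in = 76 - 20 = 56
LMTD = (dT1 - dT2) / ln(dT1/dT2)
LMTD = (124 - 56) / ln(124/56)
LMTD = 85.54 K


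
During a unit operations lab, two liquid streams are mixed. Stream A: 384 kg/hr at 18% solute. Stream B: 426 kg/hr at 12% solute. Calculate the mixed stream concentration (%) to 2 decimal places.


Mass balance on solute: F1*x1 + F2*x2 = F3*x3
F3 = F1 + F2 = 384 + 426 = 810 kg/hr
x3 = (F1*x1 + F2*x2)/F3
x3 = (384*0.18 + 426*0.12) / 810
x3 = 14.84%


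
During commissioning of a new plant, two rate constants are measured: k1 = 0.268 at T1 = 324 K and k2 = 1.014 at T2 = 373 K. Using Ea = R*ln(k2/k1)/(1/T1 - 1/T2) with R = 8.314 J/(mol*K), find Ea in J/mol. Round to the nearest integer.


Ea = R * ln(k2/k1) / (1/T1 - 1/T2)
ln(k2/k1) = ln(1.014/0.268) = 1.3306712
1/T1 - 1/T2 = 1/324 - 1/373 = 0.000405454606
Ea = 8.314 * 1.3306712 / 0.000405454606
Ea = 27286 J/mol


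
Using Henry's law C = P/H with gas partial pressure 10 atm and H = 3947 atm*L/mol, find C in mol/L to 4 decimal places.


C = P / H
C = 10 / 3947
C = 0.0025 mol/L


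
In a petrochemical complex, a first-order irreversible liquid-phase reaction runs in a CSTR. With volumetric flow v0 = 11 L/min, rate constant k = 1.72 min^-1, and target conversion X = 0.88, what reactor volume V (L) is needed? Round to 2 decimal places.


V = v0 * X / (k * (1 - X))
V = 11 * 0.88 / (1.72 * (1 - 0.88))
V = 9.68 / (1.72 * 0.12)
V = 9.68 / 0.2064
V = 46.90 L


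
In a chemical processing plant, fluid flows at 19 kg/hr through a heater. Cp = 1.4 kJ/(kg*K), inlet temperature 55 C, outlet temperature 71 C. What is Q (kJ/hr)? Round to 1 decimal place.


Q = m_dot * Cp * (T2 - T1)
Q = 19 * 1.4 * (71 - 55)
Q = 19 * 1.4 * 16
Q = 425.6 kJ/hr


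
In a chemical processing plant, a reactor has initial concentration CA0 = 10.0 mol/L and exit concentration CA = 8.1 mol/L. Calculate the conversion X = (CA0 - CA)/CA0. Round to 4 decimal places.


X = (CA0 - CA) / CA0
X = (10.0 - 8.1) / 10.0
X = 1.9 / 10.0
X = 0.1900


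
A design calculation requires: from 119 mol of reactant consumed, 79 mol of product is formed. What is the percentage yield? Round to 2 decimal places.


Yield = (moles product / moles consumed) * 100%
Yield = (79 / 119) * 100
Yield = 0.6639 * 100
Yield = 66.39%


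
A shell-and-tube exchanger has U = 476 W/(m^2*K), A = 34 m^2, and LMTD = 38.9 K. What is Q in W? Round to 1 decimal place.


Q = U * A * LMTD
Q = 476 * 34 * 38.9
Q = 629557.6 W


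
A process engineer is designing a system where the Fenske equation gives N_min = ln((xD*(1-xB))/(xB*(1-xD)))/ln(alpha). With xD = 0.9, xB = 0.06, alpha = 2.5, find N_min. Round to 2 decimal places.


N_min = ln((xD*(1-xB))/(xB*(1-xD))) / ln(alpha)
Numerator inside ln: 0.846 / 0.006 = 141.0
ln(141.0) = 4.94876
ln(alpha) = ln(2.5) = 0.916291
N_min = 4.94876 / 0.916291 = 5.40


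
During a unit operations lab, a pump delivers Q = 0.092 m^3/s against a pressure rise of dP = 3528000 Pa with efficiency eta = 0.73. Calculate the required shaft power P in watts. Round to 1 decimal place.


P = Q * dP / eta
P = 0.092 * 3528000 / 0.73
P = 324576.0 / 0.73
P = 444624.7 W


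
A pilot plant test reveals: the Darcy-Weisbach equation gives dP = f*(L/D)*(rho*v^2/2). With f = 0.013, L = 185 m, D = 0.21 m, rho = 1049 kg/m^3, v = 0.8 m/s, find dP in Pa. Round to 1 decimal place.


dP = f * (L/D) * (rho*v^2/2)
dP = 0.013 * (185/0.21) * (1049*0.8^2/2)
L/D = 880.95238095
rho*v^2/2 = 1049*0.64/2 = 335.68
dP = 0.013 * 880.95238095 * 335.68
dP = 3844.3 Pa


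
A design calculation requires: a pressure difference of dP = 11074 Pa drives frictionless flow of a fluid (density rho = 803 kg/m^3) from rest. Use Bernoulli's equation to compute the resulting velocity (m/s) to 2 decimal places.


v = sqrt(2*dP/rho)
v = sqrt(2*11074/803)
v = sqrt(27.581569)
v = 5.25 m/s


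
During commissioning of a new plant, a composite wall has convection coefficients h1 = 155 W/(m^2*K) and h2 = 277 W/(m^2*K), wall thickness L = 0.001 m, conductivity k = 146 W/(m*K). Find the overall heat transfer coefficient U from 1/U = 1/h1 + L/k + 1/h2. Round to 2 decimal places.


1/U = 1/h1 + L/k + 1/h2
1/U = 1/155 + 0.001/146 + 1/277
1/U = 0.0064516129 + 6.8493e-06 + 0.0036101083
1/U = 0.0100685705
U = 99.32 W/(m^2*K)


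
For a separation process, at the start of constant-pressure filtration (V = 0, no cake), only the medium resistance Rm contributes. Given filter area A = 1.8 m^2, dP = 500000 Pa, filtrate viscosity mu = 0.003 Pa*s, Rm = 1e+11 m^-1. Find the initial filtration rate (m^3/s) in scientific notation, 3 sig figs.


rate = A * dP / (mu * Rm)
rate = 1.8 * 500000 / (0.003 * 1e+11)
rate = 900000.0 / 3.000e+08
rate = 3.00e-03 m^3/s


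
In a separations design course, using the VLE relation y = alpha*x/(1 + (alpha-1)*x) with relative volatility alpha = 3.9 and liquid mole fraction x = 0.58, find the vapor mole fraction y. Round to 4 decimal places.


y = alpha*x / (1 + (alpha-1)*x)
y = 3.9*0.58 / (1 + (3.9-1)*0.58)
y = 2.262 / (1 + 1.682)
y = 2.262 / 2.682
y = 0.8434


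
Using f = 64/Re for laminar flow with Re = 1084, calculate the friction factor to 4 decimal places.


f = 64 / Re
f = 64 / 1084
f = 0.0590


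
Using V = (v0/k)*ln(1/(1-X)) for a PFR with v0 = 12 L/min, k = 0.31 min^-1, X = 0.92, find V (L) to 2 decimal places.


V = (v0/k) * ln(1/(1-X))
V = (12/0.31) * ln(1/(1-0.92))
V = 38.709677 * ln(12.5)
V = 38.709677 * 2.525729
V = 97.77 L


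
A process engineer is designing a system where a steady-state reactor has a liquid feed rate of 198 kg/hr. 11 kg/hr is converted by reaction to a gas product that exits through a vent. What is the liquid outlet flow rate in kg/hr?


Steady-state mass balance on the main outlet: F_out = F_in - F_removed
F_out = 198 - 11
F_out = 187 kg/hr


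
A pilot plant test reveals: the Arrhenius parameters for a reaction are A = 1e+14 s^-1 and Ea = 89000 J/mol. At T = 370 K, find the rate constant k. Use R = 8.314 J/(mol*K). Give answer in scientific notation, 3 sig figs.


k = A * exp(-Ea/(R*T))
k = 1e+14 * exp(-89000 / (8.314 * 370))
k = 1e+14 * exp(-28.931987)
k = 2.72e+01


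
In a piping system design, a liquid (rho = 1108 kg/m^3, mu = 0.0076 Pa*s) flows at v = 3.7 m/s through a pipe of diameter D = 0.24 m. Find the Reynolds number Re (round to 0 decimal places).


Re = rho * v * D / mu
Re = 1108 * 3.7 * 0.24 / 0.0076
Re = 983.904 / 0.0076
Re = 129461


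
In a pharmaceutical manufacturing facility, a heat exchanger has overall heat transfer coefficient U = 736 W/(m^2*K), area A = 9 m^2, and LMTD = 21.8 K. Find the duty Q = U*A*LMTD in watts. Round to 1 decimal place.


Q = U * A * LMTD
Q = 736 * 9 * 21.8
Q = 144403.2 W


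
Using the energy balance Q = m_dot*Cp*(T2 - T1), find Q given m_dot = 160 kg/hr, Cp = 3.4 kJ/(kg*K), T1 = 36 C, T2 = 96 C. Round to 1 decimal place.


Q = m_dot * Cp * (T2 - T1)
Q = 160 * 3.4 * (96 - 36)
Q = 160 * 3.4 * 60
Q = 32640.0 kJ/hr


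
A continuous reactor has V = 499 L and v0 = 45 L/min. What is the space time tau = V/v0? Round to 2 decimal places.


tau = V / v0
tau = 499 / 45
tau = 11.09 min


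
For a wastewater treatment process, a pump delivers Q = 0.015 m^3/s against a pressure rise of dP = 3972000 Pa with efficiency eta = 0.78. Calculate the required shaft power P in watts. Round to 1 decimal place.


P = Q * dP / eta
P = 0.015 * 3972000 / 0.78
P = 59580.0 / 0.78
P = 76384.6 W


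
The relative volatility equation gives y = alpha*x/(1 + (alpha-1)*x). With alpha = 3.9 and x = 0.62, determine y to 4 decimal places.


y = alpha*x / (1 + (alpha-1)*x)
y = 3.9*0.62 / (1 + (3.9-1)*0.62)
y = 2.418 / (1 + 1.798)
y = 2.418 / 2.798
y = 0.8642


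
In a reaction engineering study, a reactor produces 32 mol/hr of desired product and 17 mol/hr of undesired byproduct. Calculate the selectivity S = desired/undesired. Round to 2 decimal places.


S = desired product rate / undesired product rate
S = 32 / 17
S = 1.88


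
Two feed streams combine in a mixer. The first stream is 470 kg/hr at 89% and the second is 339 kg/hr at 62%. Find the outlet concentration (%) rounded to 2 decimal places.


Mass balance on solute: F1*x1 + F2*x2 = F3*x3
F3 = F1 + F2 = 470 + 339 = 809 kg/hr
x3 = (F1*x1 + F2*x2)/F3
x3 = (470*0.89 + 339*0.62) / 809
x3 = 77.69%


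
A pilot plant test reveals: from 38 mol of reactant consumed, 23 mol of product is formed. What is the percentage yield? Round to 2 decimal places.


Yield = (moles product / moles consumed) * 100%
Yield = (23 / 38) * 100
Yield = 0.6053 * 100
Yield = 60.53%


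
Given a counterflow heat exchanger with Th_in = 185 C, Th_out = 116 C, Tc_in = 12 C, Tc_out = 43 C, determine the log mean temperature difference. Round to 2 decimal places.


dT1 = Th_in - Tc_out = 185 - 43 = 142
dT2 = Th_out - Tc_in = 116 - 12 = 104
LMTD = (dT1 - dT2) / ln(dT1/dT2)
LMTD = (142 - 104) / ln(142/104)
LMTD = 122.02 K


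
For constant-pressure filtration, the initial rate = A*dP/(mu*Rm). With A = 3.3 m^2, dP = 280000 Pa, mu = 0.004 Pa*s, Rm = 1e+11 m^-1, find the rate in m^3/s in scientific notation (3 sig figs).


rate = A * dP / (mu * Rm)
rate = 3.3 * 280000 / (0.004 * 1e+11)
rate = 924000.0 / 4.000e+08
rate = 2.31e-03 m^3/s


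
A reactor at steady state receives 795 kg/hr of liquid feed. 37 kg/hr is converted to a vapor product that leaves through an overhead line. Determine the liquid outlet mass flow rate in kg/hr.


Steady-state mass balance on the main outlet: F_out = F_in - F_removed
F_out = 795 - 37
F_out = 758 kg/hr


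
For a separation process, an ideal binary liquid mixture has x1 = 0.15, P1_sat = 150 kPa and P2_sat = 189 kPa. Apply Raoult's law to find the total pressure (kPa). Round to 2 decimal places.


P = x1*P1_sat + x2*P2_sat
x2 = 1 - x1 = 1 - 0.15 = 0.85
P = 0.15*150 + 0.85*189
P = 22.5 + 160.65
P = 183.15 kPa


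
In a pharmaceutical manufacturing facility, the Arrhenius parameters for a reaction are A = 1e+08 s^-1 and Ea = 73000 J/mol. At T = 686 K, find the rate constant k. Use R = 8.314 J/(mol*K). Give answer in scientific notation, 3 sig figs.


k = A * exp(-Ea/(R*T))
k = 1e+08 * exp(-73000 / (8.314 * 686))
k = 1e+08 * exp(-12.799374)
k = 2.76e+02


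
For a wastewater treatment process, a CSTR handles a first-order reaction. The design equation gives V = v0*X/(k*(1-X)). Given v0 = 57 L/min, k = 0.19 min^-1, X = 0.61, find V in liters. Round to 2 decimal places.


V = v0 * X / (k * (1 - X))
V = 57 * 0.61 / (0.19 * (1 - 0.61))
V = 34.77 / (0.19 * 0.39)
V = 34.77 / 0.0741
V = 469.23 L


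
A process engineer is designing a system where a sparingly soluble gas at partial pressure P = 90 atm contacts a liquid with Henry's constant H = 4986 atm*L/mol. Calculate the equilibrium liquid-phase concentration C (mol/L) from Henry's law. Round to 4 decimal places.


C = P / H
C = 90 / 4986
C = 0.0181 mol/L


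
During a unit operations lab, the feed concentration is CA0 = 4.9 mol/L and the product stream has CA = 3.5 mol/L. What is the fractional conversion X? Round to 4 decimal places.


X = (CA0 - CA) / CA0
X = (4.9 - 3.5) / 4.9
X = 1.4 / 4.9
X = 0.2857


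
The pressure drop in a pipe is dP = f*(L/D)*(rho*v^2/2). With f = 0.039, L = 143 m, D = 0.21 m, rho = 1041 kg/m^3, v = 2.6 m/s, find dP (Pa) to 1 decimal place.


dP = f * (L/D) * (rho*v^2/2)
dP = 0.039 * (143/0.21) * (1041*2.6^2/2)
L/D = 680.95238095
rho*v^2/2 = 1041*6.76/2 = 3518.58
dP = 0.039 * 680.95238095 * 3518.58
dP = 93443.4 Pa


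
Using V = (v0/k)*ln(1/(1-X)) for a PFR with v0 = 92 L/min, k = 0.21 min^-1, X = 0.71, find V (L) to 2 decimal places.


V = (v0/k) * ln(1/(1-X))
V = (92/0.21) * ln(1/(1-0.71))
V = 438.095238 * ln(3.448276)
V = 438.095238 * 1.237874
V = 542.31 L


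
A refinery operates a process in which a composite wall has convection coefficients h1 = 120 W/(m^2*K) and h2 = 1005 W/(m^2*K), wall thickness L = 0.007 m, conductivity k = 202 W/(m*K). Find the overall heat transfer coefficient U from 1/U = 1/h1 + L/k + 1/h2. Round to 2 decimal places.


1/U = 1/h1 + L/k + 1/h2
1/U = 1/120 + 0.007/202 + 1/1005
1/U = 0.0083333333 + 3.46535e-05 + 0.0009950249
1/U = 0.0093630117
U = 106.80 W/(m^2*K)


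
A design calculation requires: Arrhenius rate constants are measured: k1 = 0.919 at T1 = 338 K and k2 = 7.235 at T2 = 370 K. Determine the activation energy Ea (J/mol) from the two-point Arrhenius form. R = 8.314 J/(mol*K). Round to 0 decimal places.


Ea = R * ln(k2/k1) / (1/T1 - 1/T2)
ln(k2/k1) = ln(7.235/0.919) = 2.0633995
1/T1 - 1/T2 = 1/338 - 1/370 = 0.000255877179
Ea = 8.314 * 2.0633995 / 0.000255877179
Ea = 67044 J/mol


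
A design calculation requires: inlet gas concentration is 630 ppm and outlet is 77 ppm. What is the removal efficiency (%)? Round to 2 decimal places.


Efficiency = (G_in - G_out) / G_in * 100%
Efficiency = (630 - 77) / 630 * 100
Efficiency = 553 / 630 * 100
Efficiency = 87.78%


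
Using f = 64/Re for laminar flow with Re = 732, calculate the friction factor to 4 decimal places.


f = 64 / Re
f = 64 / 732
f = 0.0874


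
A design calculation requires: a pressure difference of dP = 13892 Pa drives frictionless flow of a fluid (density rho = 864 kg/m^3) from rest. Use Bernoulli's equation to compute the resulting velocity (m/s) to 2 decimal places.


v = sqrt(2*dP/rho)
v = sqrt(2*13892/864)
v = sqrt(32.157407)
v = 5.67 m/s


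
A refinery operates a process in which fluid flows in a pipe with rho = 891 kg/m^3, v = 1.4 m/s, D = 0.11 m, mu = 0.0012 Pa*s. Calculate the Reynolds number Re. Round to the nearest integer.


Re = rho * v * D / mu
Re = 891 * 1.4 * 0.11 / 0.0012
Re = 137.214 / 0.0012
Re = 114345


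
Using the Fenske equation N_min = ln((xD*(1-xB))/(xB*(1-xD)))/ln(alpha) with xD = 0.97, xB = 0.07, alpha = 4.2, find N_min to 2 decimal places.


N_min = ln((xD*(1-xB))/(xB*(1-xD))) / ln(alpha)
Numerator inside ln: 0.9021 / 0.0021 = 429.571429
ln(429.571429) = 6.062788
ln(alpha) = ln(4.2) = 1.435085
N_min = 6.062788 / 1.435085 = 4.22


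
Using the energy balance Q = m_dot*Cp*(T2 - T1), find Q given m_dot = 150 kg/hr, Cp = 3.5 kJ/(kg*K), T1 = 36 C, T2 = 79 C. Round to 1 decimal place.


Q = m_dot * Cp * (T2 - T1)
Q = 150 * 3.5 * (79 - 36)
Q = 150 * 3.5 * 43
Q = 22575.0 kJ/hr


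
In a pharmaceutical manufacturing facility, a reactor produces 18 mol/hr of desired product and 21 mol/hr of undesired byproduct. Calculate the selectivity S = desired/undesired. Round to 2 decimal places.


S = desired product rate / undesired product rate
S = 18 / 21
S = 0.86


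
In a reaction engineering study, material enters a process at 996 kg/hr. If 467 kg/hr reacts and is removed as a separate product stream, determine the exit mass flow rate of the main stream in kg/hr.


Steady-state mass balance on the main outlet: F_out = F_in - F_removed
F_out = 996 - 467
F_out = 529 kg/hr


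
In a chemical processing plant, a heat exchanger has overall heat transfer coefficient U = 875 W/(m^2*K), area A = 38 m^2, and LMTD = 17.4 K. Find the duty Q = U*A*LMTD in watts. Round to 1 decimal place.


Q = U * A * LMTD
Q = 875 * 38 * 17.4
Q = 578550.0 W


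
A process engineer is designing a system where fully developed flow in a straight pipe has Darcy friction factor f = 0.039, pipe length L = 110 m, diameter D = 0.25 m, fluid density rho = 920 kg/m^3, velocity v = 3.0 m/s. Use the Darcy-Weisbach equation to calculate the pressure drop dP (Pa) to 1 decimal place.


dP = f * (L/D) * (rho*v^2/2)
dP = 0.039 * (110/0.25) * (920*3.0^2/2)
L/D = 440.0
rho*v^2/2 = 920*9.0/2 = 4140.0
dP = 0.039 * 440.0 * 4140.0
dP = 71042.4 Pa


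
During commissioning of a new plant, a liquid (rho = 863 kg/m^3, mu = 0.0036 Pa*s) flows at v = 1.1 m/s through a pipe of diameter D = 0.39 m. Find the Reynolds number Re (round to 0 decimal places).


Re = rho * v * D / mu
Re = 863 * 1.1 * 0.39 / 0.0036
Re = 370.227 / 0.0036
Re = 102841


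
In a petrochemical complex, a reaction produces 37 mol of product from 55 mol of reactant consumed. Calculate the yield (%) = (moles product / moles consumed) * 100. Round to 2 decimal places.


Yield = (moles product / moles consumed) * 100%
Yield = (37 / 55) * 100
Yield = 0.6727 * 100
Yield = 67.27%


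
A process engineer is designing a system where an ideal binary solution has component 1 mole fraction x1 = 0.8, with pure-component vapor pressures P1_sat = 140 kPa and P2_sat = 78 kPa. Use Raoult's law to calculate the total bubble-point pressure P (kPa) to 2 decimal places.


P = x1*P1_sat + x2*P2_sat
x2 = 1 - x1 = 1 - 0.8 = 0.2
P = 0.8*140 + 0.2*78
P = 112.0 + 15.6
P = 127.60 kPa


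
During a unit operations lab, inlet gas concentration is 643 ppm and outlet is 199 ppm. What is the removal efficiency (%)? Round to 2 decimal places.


Efficiency = (G_in - G_out) / G_in * 100%
Efficiency = (643 - 199) / 643 * 100
Efficiency = 444 / 643 * 100
Efficiency = 69.05%


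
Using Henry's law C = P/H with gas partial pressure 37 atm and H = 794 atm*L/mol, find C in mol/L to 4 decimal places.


C = P / H
C = 37 / 794
C = 0.0466 mol/L


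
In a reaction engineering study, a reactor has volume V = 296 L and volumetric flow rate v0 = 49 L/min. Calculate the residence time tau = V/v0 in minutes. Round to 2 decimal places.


tau = V / v0
tau = 296 / 49
tau = 6.04 min


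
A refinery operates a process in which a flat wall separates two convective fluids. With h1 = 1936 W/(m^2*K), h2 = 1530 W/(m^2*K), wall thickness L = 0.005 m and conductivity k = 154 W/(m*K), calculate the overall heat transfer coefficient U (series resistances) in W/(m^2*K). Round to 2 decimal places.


1/U = 1/h1 + L/k + 1/h2
1/U = 1/1936 + 0.005/154 + 1/1530
1/U = 0.0005165289 + 3.24675e-05 + 0.0006535948
1/U = 0.0012025912
U = 831.54 W/(m^2*K)


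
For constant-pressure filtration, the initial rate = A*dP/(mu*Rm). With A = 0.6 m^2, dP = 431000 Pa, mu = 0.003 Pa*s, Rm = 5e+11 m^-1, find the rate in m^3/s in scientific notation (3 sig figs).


rate = A * dP / (mu * Rm)
rate = 0.6 * 431000 / (0.003 * 5e+11)
rate = 258600.0 / 1.500e+09
rate = 1.72e-04 m^3/s


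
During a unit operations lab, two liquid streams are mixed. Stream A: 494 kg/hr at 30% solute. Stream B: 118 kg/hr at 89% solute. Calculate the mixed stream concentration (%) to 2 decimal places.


Mass balance on solute: F1*x1 + F2*x2 = F3*x3
F3 = F1 + F2 = 494 + 118 = 612 kg/hr
x3 = (F1*x1 + F2*x2)/F3
x3 = (494*0.3 + 118*0.89) / 612
x3 = 41.38%


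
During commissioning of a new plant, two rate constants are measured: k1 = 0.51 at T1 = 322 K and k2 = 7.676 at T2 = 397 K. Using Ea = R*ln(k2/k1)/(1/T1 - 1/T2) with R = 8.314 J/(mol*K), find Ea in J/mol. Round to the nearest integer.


Ea = R * ln(k2/k1) / (1/T1 - 1/T2)
ln(k2/k1) = ln(7.676/0.51) = 2.7114431
1/T1 - 1/T2 = 1/322 - 1/397 = 0.000586698374
Ea = 8.314 * 2.7114431 / 0.000586698374
Ea = 38423 J/mol


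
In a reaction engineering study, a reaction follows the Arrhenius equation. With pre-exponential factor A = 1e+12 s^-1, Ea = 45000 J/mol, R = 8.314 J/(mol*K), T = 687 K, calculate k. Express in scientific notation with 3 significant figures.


k = A * exp(-Ea/(R*T))
k = 1e+12 * exp(-45000 / (8.314 * 687))
k = 1e+12 * exp(-7.87854)
k = 3.79e+08


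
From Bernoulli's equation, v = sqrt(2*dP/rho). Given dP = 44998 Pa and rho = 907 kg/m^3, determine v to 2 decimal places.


v = sqrt(2*dP/rho)
v = sqrt(2*44998/907)
v = sqrt(99.223815)
v = 9.96 m/s


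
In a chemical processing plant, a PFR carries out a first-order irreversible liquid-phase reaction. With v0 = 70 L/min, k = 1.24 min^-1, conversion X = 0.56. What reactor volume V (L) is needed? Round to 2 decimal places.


V = (v0/k) * ln(1/(1-X))
V = (70/1.24) * ln(1/(1-0.56))
V = 56.451613 * ln(2.272727)
V = 56.451613 * 0.82098
V = 46.35 L


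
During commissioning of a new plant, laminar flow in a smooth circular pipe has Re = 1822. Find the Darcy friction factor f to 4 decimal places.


f = 64 / Re
f = 64 / 1822
f = 0.0351


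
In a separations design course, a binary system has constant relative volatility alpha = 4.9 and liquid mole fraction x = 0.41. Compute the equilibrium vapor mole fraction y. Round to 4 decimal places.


y = alpha*x / (1 + (alpha-1)*x)
y = 4.9*0.41 / (1 + (4.9-1)*0.41)
y = 2.009 / (1 + 1.599)
y = 2.009 / 2.599
y = 0.7730


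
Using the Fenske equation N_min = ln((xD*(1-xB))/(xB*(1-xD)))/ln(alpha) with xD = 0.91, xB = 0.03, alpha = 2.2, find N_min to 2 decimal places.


N_min = ln((xD*(1-xB))/(xB*(1-xD))) / ln(alpha)
Numerator inside ln: 0.8827 / 0.0027 = 326.925926
ln(326.925926) = 5.789734
ln(alpha) = ln(2.2) = 0.788457
N_min = 5.789734 / 0.788457 = 7.34


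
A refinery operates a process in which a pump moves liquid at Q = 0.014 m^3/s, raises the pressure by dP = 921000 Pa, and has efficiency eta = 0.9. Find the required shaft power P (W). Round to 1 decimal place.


P = Q * dP / eta
P = 0.014 * 921000 / 0.9
P = 12894.0 / 0.9
P = 14326.7 W


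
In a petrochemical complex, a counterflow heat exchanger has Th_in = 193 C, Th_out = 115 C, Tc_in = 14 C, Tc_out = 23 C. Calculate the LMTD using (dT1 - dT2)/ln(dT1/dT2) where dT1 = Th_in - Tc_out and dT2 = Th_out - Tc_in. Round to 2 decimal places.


dT1 = Th_in - Tc_out = 193 - 23 = 170
dT2 = Th_out - Tc_in = 115 - 14 = 101
LMTD = (dT1 - dT2) / ln(dT1/dT2)
LMTD = (170 - 101) / ln(170/101)
LMTD = 132.52 K


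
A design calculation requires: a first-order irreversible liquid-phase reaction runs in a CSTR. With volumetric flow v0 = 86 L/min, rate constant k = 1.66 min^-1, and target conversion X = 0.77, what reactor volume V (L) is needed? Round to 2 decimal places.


V = v0 * X / (k * (1 - X))
V = 86 * 0.77 / (1.66 * (1 - 0.77))
V = 66.22 / (1.66 * 0.23)
V = 66.22 / 0.3818
V = 173.44 L


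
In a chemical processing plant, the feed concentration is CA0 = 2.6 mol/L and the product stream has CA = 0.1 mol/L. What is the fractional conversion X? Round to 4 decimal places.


X = (CA0 - CA) / CA0
X = (2.6 - 0.1) / 2.6
X = 2.5 / 2.6
X = 0.9615


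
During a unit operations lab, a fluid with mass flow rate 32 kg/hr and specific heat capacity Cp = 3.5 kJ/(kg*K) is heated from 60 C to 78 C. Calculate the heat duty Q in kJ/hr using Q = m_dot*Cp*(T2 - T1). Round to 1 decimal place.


Q = m_dot * Cp * (T2 - T1)
Q = 32 * 3.5 * (78 - 60)
Q = 32 * 3.5 * 18
Q = 2016.0 kJ/hr


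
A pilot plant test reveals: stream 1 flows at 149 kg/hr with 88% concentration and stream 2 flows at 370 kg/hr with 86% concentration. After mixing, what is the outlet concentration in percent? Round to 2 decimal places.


Mass balance on solute: F1*x1 + F2*x2 = F3*x3
F3 = F1 + F2 = 149 + 370 = 519 kg/hr
x3 = (F1*x1 + F2*x2)/F3
x3 = (149*0.88 + 370*0.86) / 519
x3 = 86.57%


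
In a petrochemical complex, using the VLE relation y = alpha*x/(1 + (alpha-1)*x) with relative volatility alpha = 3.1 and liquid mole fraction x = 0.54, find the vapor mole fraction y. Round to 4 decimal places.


y = alpha*x / (1 + (alpha-1)*x)
y = 3.1*0.54 / (1 + (3.1-1)*0.54)
y = 1.674 / (1 + 1.134)
y = 1.674 / 2.134
y = 0.7844


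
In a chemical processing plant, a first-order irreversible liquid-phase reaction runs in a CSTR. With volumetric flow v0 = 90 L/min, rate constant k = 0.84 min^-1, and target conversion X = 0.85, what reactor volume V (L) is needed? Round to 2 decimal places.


V = v0 * X / (k * (1 - X))
V = 90 * 0.85 / (0.84 * (1 - 0.85))
V = 76.5 / (0.84 * 0.15)
V = 76.5 / 0.126
V = 607.14 L


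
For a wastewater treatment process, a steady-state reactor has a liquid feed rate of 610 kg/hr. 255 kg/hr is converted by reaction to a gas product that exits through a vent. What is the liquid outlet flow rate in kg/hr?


Steady-state mass balance on the main outlet: F_out = F_in - F_removed
F_out = 610 - 255
F_out = 355 kg/hr


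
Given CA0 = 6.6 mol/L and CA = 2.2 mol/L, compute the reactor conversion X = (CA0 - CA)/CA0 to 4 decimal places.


X = (CA0 - CA) / CA0
X = (6.6 - 2.2) / 6.6
X = 4.4 / 6.6
X = 0.6667


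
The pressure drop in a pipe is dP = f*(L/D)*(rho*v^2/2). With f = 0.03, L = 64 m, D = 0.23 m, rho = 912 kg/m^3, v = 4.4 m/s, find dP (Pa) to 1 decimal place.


dP = f * (L/D) * (rho*v^2/2)
dP = 0.03 * (64/0.23) * (912*4.4^2/2)
L/D = 278.26086957
rho*v^2/2 = 912*19.36/2 = 8828.16
dP = 0.03 * 278.26086957 * 8828.16
dP = 73695.9 Pa


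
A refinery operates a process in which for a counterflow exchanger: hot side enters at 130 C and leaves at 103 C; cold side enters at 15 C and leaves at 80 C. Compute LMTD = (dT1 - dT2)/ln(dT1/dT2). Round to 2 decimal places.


dT1 = Th_in - Tc_out = 130 - 80 = 50
dT2 = Th_out - Tc_in = 103 - 15 = 88
LMTD = (dT1 - dT2) / ln(dT1/dT2)
LMTD = (50 - 88) / ln(50/88)
LMTD = 67.22 K


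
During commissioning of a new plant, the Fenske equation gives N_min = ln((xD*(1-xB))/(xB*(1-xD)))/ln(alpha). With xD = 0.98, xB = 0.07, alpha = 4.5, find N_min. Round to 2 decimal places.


N_min = ln((xD*(1-xB))/(xB*(1-xD))) / ln(alpha)
Numerator inside ln: 0.9114 / 0.0014 = 651.0
ln(651.0) = 6.47851
ln(alpha) = ln(4.5) = 1.504077
N_min = 6.47851 / 1.504077 = 4.31


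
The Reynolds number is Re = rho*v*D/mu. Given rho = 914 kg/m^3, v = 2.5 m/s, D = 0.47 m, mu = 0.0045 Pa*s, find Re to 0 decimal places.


Re = rho * v * D / mu
Re = 914 * 2.5 * 0.47 / 0.0045
Re = 1073.95 / 0.0045
Re = 238656


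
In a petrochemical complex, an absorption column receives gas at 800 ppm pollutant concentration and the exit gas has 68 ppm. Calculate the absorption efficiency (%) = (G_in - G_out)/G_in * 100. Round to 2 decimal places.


Efficiency = (G_in - G_out) / G_in * 100%
Efficiency = (800 - 68) / 800 * 100
Efficiency = 732 / 800 * 100
Efficiency = 91.50%


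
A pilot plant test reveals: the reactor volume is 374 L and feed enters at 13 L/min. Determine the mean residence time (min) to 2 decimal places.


tau = V / v0
tau = 374 / 13
tau = 28.77 min


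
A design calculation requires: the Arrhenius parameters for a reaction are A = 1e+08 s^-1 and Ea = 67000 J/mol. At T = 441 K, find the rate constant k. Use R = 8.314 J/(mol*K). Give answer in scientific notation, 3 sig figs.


k = A * exp(-Ea/(R*T))
k = 1e+08 * exp(-67000 / (8.314 * 441))
k = 1e+08 * exp(-18.273687)
k = 1.16e+00


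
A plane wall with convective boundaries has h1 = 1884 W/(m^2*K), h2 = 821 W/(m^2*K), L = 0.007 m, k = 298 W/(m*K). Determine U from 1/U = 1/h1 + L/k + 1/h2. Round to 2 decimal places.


1/U = 1/h1 + L/k + 1/h2
1/U = 1/1884 + 0.007/298 + 1/821
1/U = 0.0005307856 + 2.34899e-05 + 0.0012180268
1/U = 0.0017723023
U = 564.24 W/(m^2*K)


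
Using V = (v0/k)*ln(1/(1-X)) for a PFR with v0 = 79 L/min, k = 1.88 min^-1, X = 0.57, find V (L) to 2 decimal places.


V = (v0/k) * ln(1/(1-X))
V = (79/1.88) * ln(1/(1-0.57))
V = 42.021277 * ln(2.325581)
V = 42.021277 * 0.84397
V = 35.46 L


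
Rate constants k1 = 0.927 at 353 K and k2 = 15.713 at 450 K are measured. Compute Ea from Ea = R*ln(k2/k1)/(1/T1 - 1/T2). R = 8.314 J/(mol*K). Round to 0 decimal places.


Ea = R * ln(k2/k1) / (1/T1 - 1/T2)
ln(k2/k1) = ln(15.713/0.927) = 2.8302901
1/T1 - 1/T2 = 1/353 - 1/450 = 0.000610638968
Ea = 8.314 * 2.8302901 / 0.000610638968
Ea = 38535 J/mol


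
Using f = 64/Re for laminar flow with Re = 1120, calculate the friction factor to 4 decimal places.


f = 64 / Re
f = 64 / 1120
f = 0.0571


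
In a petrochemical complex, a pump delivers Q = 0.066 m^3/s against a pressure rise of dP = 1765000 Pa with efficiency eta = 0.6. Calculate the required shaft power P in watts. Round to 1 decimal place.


P = Q * dP / eta
P = 0.066 * 1765000 / 0.6
P = 116490.0 / 0.6
P = 194150.0 W


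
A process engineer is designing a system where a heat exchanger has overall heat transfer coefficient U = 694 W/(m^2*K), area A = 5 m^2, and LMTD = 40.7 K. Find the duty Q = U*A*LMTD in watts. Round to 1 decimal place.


Q = U * A * LMTD
Q = 694 * 5 * 40.7
Q = 141229.0 W


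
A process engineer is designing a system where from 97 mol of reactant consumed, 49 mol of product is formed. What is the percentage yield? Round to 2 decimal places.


Yield = (moles product / moles consumed) * 100%
Yield = (49 / 97) * 100
Yield = 0.5052 * 100
Yield = 50.52%


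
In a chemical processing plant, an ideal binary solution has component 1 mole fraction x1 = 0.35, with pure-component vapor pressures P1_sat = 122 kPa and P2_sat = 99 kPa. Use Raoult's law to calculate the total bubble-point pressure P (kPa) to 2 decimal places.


P = x1*P1_sat + x2*P2_sat
x2 = 1 - x1 = 1 - 0.35 = 0.65
P = 0.35*122 + 0.65*99
P = 42.7 + 64.35
P = 107.05 kPa


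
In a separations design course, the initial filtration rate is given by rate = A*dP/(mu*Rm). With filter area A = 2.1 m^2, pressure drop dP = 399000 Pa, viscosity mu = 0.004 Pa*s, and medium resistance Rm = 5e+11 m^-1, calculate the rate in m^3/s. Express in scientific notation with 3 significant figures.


rate = A * dP / (mu * Rm)
rate = 2.1 * 399000 / (0.004 * 5e+11)
rate = 837900.0 / 2.000e+09
rate = 4.19e-04 m^3/s


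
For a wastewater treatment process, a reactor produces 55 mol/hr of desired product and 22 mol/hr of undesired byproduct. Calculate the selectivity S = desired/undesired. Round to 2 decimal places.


S = desired product rate / undesired product rate
S = 55 / 22
S = 2.50


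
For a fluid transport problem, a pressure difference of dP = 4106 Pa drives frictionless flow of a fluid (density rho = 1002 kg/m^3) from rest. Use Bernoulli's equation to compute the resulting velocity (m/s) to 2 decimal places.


v = sqrt(2*dP/rho)
v = sqrt(2*4106/1002)
v = sqrt(8.195609)
v = 2.86 m/s


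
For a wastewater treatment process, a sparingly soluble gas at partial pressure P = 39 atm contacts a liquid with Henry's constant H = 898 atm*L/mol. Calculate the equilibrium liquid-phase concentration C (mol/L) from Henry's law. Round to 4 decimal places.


C = P / H
C = 39 / 898
C = 0.0434 mol/L


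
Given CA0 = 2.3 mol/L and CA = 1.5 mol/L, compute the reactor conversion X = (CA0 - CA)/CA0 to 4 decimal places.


X = (CA0 - CA) / CA0
X = (2.3 - 1.5) / 2.3
X = 0.8 / 2.3
X = 0.3478


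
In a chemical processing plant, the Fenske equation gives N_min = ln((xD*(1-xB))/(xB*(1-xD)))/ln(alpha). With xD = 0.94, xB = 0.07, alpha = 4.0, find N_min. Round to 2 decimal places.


N_min = ln((xD*(1-xB))/(xB*(1-xD))) / ln(alpha)
Numerator inside ln: 0.8742 / 0.0042 = 208.142857
ln(208.142857) = 5.338225
ln(alpha) = ln(4.0) = 1.386294
N_min = 5.338225 / 1.386294 = 3.85


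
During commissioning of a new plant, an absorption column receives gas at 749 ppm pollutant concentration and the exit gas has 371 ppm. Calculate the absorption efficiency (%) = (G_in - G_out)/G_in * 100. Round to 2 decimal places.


Efficiency = (G_in - G_out) / G_in * 100%
Efficiency = (749 - 371) / 749 * 100
Efficiency = 378 / 749 * 100
Efficiency = 50.47%


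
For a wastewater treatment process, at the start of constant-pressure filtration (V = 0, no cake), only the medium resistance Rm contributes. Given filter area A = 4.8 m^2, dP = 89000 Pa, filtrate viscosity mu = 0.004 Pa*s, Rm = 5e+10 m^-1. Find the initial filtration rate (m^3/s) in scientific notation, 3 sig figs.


rate = A * dP / (mu * Rm)
rate = 4.8 * 89000 / (0.004 * 5e+10)
rate = 427200.0 / 2.000e+08
rate = 2.14e-03 m^3/s
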